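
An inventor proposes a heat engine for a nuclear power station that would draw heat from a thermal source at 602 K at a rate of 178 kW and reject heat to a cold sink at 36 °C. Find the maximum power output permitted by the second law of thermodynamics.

Ẇ_max ≈ 86.59 kW

T_C = 36 °C → 36 + 273.15 = 309.15 K.
The second-law ceiling is the Carnot efficiency, η_max = 1 − T_C/T_H = 1 − 309.15/602.00 = 0.4865.
W_max = η_max · Q_H = 0.4865 × 178 = 86.59 kW.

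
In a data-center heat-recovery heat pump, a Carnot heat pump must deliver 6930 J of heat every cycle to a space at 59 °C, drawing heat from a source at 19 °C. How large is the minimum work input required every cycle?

W_in ≈ 835 J

T_H = 59 °C → 59 + 273.15 = 332.15 K.
T_C = 19 °C → 19 + 273.15 = 292.15 K.
COP_HP = T_H/(T_H − T_C) = 332.15/40.00 = 8.3037.
W = Q_H/COP_HP = 6930/8.3037 = 835 J.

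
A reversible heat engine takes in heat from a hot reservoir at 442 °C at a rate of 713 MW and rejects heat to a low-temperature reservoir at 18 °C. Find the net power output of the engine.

T_H = 442 °C → 442 + 273.15 = 715.15 K.
T_C = 18 °C → 18 + 273.15 = 291.15 K.
η_rev = 1 − T_C/T_H = 1 − 291.15/715.15 = 0.5929.
W = η·Q_H = 0.5929 × 713 = 422.7 MW.

Ẇ ≈ 422.7 MW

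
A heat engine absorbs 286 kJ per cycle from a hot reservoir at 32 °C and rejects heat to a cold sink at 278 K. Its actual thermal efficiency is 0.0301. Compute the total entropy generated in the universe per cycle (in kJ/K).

ΔS_univ ≈ 0.0606 kJ/K

T_H = 32 °C → 32 + 273.15 = 305.15 K.
W = η·Q_H = 0.0301 × 286 = 8.609 kJ, so Q_C = Q_H − W = 277.4 kJ.
The hot reservoir loses entropy Q_H/T_H = 286/305.15 = 0.9372 kJ/K; the cold reservoir gains Q_C/T_C = 277.4/278.00 = 0.9978 kJ/K.
ΔS_univ = −Q_H/T_H + Q_C/T_C = 0.0606 kJ/K (> 0, since η = 0.0301 < η_Carnot = 0.089).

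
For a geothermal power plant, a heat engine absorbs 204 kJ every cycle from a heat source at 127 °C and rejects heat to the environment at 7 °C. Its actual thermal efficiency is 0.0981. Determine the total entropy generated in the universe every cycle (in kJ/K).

T_H = 127 °C → 127 + 273.15 = 400.15 K.
T_C = 7 °C → 7 + 273.15 = 280.15 K.
W = η·Q_H = 0.0981 × 204 = 20.01 kJ, so Q_C = Q_H − W = 184.0 kJ.
Entropy balance on the reservoirs: −Q_H/T_H = -0.5098 kJ/K, +Q_C/T_C = 0.6567 kJ/K.
ΔS_univ = −Q_H/T_H + Q_C/T_C = 0.147 kJ/K (> 0, since η = 0.0981 < η_Carnot = 0.300).

ΔS_univ ≈ 0.147 kJ/K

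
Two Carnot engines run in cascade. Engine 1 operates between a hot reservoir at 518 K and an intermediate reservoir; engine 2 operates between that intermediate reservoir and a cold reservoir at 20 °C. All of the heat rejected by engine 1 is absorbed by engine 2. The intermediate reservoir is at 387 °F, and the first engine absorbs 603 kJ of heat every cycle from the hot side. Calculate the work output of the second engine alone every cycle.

W₂ ≈ 206 kJ

T_C = 20 °C → 20 + 273.15 = 293.15 K.
T_m = 387 °F → (387 − 32) × 5/9 = 197.22 °C = 470.37 K.
Heat entering the second stage: Q_m = Q_H·(T_m/T_H) = 603 × 470.37/518.00 = 548 kJ.
Second-stage efficiency η₂ = 1 − T_C/T_m = 1 − 293.15/470.37 = 0.3768, so W₂ = η₂·Q_m = 206 kJ.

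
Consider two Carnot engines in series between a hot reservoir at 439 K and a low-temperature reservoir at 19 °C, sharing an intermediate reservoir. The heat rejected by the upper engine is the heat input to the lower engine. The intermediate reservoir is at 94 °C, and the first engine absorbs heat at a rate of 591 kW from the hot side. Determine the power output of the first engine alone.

T_C = 19 °C → 19 + 273.15 = 292.15 K.
T_m = 94 °C → 94 + 273.15 = 367.15 K.
First-stage efficiency η₁ = 1 − T_m/T_H = 1 − 367.15/439.00 = 0.1637.
W₁ = η₁·Q_H = 0.1637 × 591 = 96.73 kW.

Ẇ₁ ≈ 96.73 kW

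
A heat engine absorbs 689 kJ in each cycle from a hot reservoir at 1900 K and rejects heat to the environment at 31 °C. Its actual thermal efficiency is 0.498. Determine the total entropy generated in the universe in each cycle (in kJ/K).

T_C = 31 °C → 31 + 273.15 = 304.15 K.
W = η·Q_H = 0.498 × 689 = 343.1 kJ, so Q_C = Q_H − W = 345.9 kJ.
The hot reservoir loses entropy Q_H/T_H = 689/1900.00 = 0.3626 kJ/K; the cold reservoir gains Q_C/T_C = 345.9/304.15 = 1.137 kJ/K.
ΔS_univ = −Q_H/T_H + Q_C/T_C = 0.775 kJ/K (> 0, since η = 0.498 < η_Carnot = 0.840).

ΔS_univ ≈ 0.775 kJ/K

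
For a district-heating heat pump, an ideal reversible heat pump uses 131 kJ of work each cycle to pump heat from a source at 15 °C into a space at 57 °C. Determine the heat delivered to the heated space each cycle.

T_H = 57 °C → 57 + 273.15 = 330.15 K.
T_C = 15 °C → 15 + 273.15 = 288.15 K.
COP_HP = T_H/(T_H − T_C) = 330.15/42.00 = 7.8607.
Q_H = COP_HP · W = 7.8607 × 131 = 1030 kJ.

Q_H ≈ 1030 kJ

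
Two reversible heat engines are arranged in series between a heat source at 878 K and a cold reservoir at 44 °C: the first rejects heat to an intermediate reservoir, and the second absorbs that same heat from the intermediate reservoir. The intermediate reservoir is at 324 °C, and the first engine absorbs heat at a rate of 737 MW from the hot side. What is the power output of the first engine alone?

T_C = 44 °C → 44 + 273.15 = 317.15 K.
T_m = 324 °C → 324 + 273.15 = 597.15 K.
First-stage efficiency η₁ = 1 − T_m/T_H = 1 − 597.15/878.00 = 0.3199.
W₁ = η₁·Q_H = 0.3199 × 737 = 236 MW.

Ẇ₁ ≈ 236 MW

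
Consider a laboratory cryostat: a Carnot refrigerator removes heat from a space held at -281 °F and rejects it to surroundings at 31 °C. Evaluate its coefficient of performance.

T_H = 31 °C → 31 + 273.15 = 304.15 K.
T_C = -281 °F → (-281 − 32) × 5/9 = -173.89 °C = 99.26 K.
Carnot COP: COP_R = T_C/(T_H − T_C) = 99.26/(304.15 − 99.26) = 0.484.

COP_R ≈ 0.484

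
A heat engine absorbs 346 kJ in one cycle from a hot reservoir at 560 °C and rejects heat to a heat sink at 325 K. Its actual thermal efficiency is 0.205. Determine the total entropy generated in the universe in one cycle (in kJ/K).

T_H = 560 °C → 560 + 273.15 = 833.15 K.
W = η·Q_H = 0.205 × 346 = 70.93 kJ, so Q_C = Q_H − W = 275.1 kJ.
Reservoir entropy changes: ΔS_H = −Q_H/T_H = −346/833.15 = -0.4153 kJ/K and ΔS_C = +Q_C/T_C = 275.1/325.00 = 0.8464 kJ/K.
ΔS_univ = −Q_H/T_H + Q_C/T_C = 0.4311 kJ/K (> 0, since η = 0.205 < η_Carnot = 0.610).

ΔS_univ ≈ 0.4311 kJ/K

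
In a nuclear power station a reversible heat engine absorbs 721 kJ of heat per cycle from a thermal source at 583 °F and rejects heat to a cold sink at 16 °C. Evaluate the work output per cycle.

W ≈ 361.1 kJ

T_H = 583 °F → (583 − 32) × 5/9 = 306.11 °C = 579.26 K.
T_C = 16 °C → 16 + 273.15 = 289.15 K.
η_rev = 1 − T_C/T_H = 1 − 289.15/579.26 = 0.5008.
W = η·Q_H = 0.5008 × 721 = 361.1 kJ.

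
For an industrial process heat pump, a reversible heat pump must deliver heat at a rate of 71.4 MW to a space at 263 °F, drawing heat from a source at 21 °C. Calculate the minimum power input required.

T_H = 263 °F → (263 − 32) × 5/9 = 128.33 °C = 401.48 K.
T_C = 21 °C → 21 + 273.15 = 294.15 K.
For a reversible heat pump, COP_HP = T_H/(T_H − T_C) = 401.48/107.33 = 3.7405.
W = Q_H/COP_HP = 71.4/3.7405 = 19.09 MW.

Ẇ_in ≈ 19.09 MW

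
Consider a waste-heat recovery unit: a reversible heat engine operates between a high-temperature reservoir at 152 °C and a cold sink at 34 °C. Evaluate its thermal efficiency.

T_H = 152 °C → 152 + 273.15 = 425.15 K.
T_C = 34 °C → 34 + 273.15 = 307.15 K.
η_rev = 1 − T_C/T_H = 1 − 307.15/425.15 = 0.278.

η ≈ 0.278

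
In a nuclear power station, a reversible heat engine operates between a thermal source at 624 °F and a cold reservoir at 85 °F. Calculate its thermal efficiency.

η ≈ 0.497

T_H = 624 °F → (624 − 32) × 5/9 = 328.89 °C = 602.04 K.
T_C = 85 °F → (85 − 32) × 5/9 = 29.44 °C = 302.59 K.
Since the cycle is reversible, η = 1 − T_C/T_H = 1 − 302.59/602.04 = 0.497.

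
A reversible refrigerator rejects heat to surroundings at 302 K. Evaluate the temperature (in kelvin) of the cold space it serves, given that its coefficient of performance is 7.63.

T_C ≈ 267.0 K

COP_R = T_C/(T_H − T_C) ⇒ T_C = T_H·COP_R/(1 + COP_R) = 302.00 × 7.63/(1 + 7.63) = 267.0 K.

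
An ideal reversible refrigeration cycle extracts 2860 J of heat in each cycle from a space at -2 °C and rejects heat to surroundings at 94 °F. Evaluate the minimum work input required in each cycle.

T_H = 94 °F → (94 − 32) × 5/9 = 34.44 °C = 307.59 K.
T_C = -2 °C → -2 + 273.15 = 271.15 K.
For a reversible refrigerator, COP_R = T_C/(T_H − T_C) = 271.15/36.44 = 7.4401.
W = Q_C/COP_R = 2860/7.4401 = 384 J.

W_in ≈ 384 J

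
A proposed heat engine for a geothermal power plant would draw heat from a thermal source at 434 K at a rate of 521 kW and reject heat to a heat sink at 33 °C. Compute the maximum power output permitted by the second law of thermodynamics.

T_C = 33 °C → 33 + 273.15 = 306.15 K.
No engine can exceed the Carnot limit: η_max = 1 − T_C/T_H = 1 − 306.15/434.00 = 0.2946.
W_max = η_max · Q_H = 0.2946 × 521 = 153 kW.

Ẇ_max ≈ 153 kW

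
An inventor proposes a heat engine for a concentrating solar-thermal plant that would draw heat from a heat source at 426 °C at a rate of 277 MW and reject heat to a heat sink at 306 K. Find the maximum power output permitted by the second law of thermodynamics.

Ẇ_max ≈ 156 MW

T_H = 426 °C → 426 + 273.15 = 699.15 K.
The second-law ceiling is the Carnot efficiency, η_max = 1 − T_C/T_H = 1 − 306.00/699.15 = 0.5623.
W_max = η_max · Q_H = 0.5623 × 277 = 156 MW.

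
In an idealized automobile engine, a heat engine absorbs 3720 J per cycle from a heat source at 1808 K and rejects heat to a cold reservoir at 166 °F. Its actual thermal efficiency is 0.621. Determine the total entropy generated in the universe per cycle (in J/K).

ΔS_univ ≈ 2.00 J/K

T_C = 166 °F → (166 − 32) × 5/9 = 74.44 °C = 347.59 K.
W = η·Q_H = 0.621 × 3720 = 2310 J, so Q_C = Q_H − W = 1410 J.
Entropy balance on the reservoirs: −Q_H/T_H = -2.058 J/K, +Q_C/T_C = 4.056 J/K.
ΔS_univ = −Q_H/T_H + Q_C/T_C = 2.00 J/K (> 0, since η = 0.621 < η_Carnot = 0.808).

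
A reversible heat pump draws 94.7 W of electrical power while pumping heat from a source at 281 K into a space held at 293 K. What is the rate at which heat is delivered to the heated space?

For a reversible heat pump, COP_HP = T_H/(T_H − T_C) = 293.00/12.00 = 24.4167.
Q_H = COP_HP · W = 24.4167 × 94.7 = 2310 W.

Q̇_H ≈ 2310 W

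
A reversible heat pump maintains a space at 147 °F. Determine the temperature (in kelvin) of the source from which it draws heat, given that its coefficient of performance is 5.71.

T_C ≈ 278.0 K

T_H = 147 °F → (147 − 32) × 5/9 = 63.89 °C = 337.04 K.
COP_HP = T_H/(T_H − T_C) ⇒ T_C = T_H·(COP_HP − 1)/COP_HP = 337.04 × (5.71 − 1)/5.71 = 278.0 K.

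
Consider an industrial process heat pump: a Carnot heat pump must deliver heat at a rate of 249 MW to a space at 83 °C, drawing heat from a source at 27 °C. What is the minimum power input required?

Ẇ_in ≈ 39.2 MW

T_H = 83 °C → 83 + 273.15 = 356.15 K.
T_C = 27 °C → 27 + 273.15 = 300.15 K.
Reversible heating COP: COP_HP = T_H/(T_H − T_C) = 356.15/56.00 = 6.3598.
W = Q_H/COP_HP = 249/6.3598 = 39.2 MW.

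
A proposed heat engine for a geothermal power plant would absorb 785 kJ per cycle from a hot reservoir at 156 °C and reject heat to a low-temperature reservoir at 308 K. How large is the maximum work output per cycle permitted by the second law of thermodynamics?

T_H = 156 °C → 156 + 273.15 = 429.15 K.
No engine can exceed the Carnot limit: η_max = 1 − T_C/T_H = 1 − 308.00/429.15 = 0.2823.
W_max = η_max · Q_H = 0.2823 × 785 = 221.6 kJ.

W_max ≈ 221.6 kJ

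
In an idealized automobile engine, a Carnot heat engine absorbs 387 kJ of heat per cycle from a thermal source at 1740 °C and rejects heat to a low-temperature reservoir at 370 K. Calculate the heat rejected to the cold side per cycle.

Q_C ≈ 71.13 kJ

T_H = 1740 °C → 1740 + 273.15 = 2013.15 K.
For a reversible engine, η = 1 − T_C/T_H = 1 − 370.00/2013.15 = 0.8162.
For a reversible cycle Q_C/Q_H = T_C/T_H, so Q_C = 387 × 370.00/2013.15 = 71.13 kJ.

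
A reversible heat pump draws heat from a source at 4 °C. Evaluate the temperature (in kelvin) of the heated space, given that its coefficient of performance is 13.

T_H ≈ 300.2 K

T_C = 4 °C → 4 + 273.15 = 277.15 K.
COP_HP = T_H/(T_H − T_C) ⇒ T_H = T_C·COP_HP/(COP_HP − 1) = 277.15 × 13/(13 − 1) = 300.2 K.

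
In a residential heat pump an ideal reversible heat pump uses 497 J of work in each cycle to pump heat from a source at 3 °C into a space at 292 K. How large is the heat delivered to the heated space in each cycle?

T_C = 3 °C → 3 + 273.15 = 276.15 K.
Reversible heating COP: COP_HP = T_H/(T_H − T_C) = 292.00/15.85 = 18.4227.
Q_H = COP_HP · W = 18.4227 × 497 = 9156 J.

Q_H ≈ 9156 J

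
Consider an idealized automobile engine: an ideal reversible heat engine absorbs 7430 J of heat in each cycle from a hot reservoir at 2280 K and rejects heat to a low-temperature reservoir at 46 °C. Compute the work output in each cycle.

T_C = 46 °C → 46 + 273.15 = 319.15 K.
Carnot efficiency: η = 1 − T_C/T_H = 1 − 319.15/2280.00 = 0.8600.
W = η·Q_H = 0.8600 × 7430 = 6390 J.

W ≈ 6390 J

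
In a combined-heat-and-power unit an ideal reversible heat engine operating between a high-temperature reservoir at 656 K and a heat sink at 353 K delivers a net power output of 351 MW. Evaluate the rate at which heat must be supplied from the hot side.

Q̇_H ≈ 760 MW

Since the cycle is reversible, η = 1 − T_C/T_H = 1 − 353.00/656.00 = 0.4619.
Q_H = W/η = 351/0.4619 = 760 MW.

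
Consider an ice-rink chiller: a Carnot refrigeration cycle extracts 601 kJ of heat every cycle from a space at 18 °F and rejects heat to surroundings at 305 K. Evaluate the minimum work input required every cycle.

W_in ≈ 89.7 kJ

T_C = 18 °F → (18 − 32) × 5/9 = -7.78 °C = 265.37 K.
For a reversible refrigerator, COP_R = T_C/(T_H − T_C) = 265.37/39.63 = 6.6966.
W = Q_C/COP_R = 601/6.6966 = 89.7 kJ.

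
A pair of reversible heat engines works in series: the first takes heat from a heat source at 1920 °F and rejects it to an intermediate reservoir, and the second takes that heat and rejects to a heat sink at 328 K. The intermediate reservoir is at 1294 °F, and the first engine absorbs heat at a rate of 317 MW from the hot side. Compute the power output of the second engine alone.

T_H = 1920 °F → (1920 − 32) × 5/9 = 1048.89 °C = 1322.04 K.
T_m = 1294 °F → (1294 − 32) × 5/9 = 701.11 °C = 974.26 K.
Heat entering the second stage: Q_m = Q_H·(T_m/T_H) = 317 × 974.26/1322.04 = 233.6 MW.
Second-stage efficiency η₂ = 1 − T_C/T_m = 1 − 328.00/974.26 = 0.6633, so W₂ = η₂·Q_m = 155.0 MW.

Ẇ₂ ≈ 155.0 MW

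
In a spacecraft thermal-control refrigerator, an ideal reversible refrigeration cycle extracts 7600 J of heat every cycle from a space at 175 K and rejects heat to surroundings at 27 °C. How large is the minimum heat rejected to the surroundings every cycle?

T_H = 27 °C → 27 + 273.15 = 300.15 K.
For a reversible cycle Q_H/Q_C = T_H/T_C, so Q_H = Q_C·T_H/T_C = 7600 × 300.15/175.00 = 13000 J.

Q_H ≈ 13000 J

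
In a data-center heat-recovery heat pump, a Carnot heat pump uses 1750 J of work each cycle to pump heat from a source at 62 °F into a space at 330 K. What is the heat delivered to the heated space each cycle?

Q_H ≈ 14400 J

T_C = 62 °F → (62 − 32) × 5/9 = 16.67 °C = 289.82 K.
The Carnot heat-pump COP is COP_HP = T_H/(T_H − T_C) = 330.00/40.18 = 8.2124.
Q_H = COP_HP · W = 8.2124 × 1750 = 14400 J.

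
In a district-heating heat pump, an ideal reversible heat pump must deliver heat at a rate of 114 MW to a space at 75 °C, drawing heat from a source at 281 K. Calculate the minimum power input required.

T_H = 75 °C → 75 + 273.15 = 348.15 K.
COP_HP = T_H/(T_H − T_C) = 348.15/67.15 = 5.1847.
W = Q_H/COP_HP = 114/5.1847 = 22.0 MW.

Ẇ_in ≈ 22.0 MW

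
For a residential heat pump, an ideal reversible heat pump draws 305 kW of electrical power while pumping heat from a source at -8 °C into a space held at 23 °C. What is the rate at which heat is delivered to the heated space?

Q̇_H ≈ 2910 kW

T_H = 23 °C → 23 + 273.15 = 296.15 K.
T_C = -8 °C → -8 + 273.15 = 265.15 K.
For a reversible heat pump, COP_HP = T_H/(T_H − T_C) = 296.15/31.00 = 9.5532.
Q_H = COP_HP · W = 9.5532 × 305 = 2910 kW.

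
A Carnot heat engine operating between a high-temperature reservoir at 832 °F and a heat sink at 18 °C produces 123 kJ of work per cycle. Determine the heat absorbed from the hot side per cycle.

Q_H ≈ 207 kJ

T_H = 832 °F → (832 − 32) × 5/9 = 444.44 °C = 717.59 K.
T_C = 18 °C → 18 + 273.15 = 291.15 K.
η_rev = 1 − T_C/T_H = 1 − 291.15/717.59 = 0.5943.
Q_H = W/η = 123/0.5943 = 207 kJ.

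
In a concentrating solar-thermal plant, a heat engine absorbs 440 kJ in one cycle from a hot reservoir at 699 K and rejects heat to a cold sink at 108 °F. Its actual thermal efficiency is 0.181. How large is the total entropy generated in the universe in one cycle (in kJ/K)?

T_C = 108 °F → (108 − 32) × 5/9 = 42.22 °C = 315.37 K.
W = η·Q_H = 0.181 × 440 = 79.64 kJ, so Q_C = Q_H − W = 360.4 kJ.
Reservoir entropy changes: ΔS_H = −Q_H/T_H = −440/699.00 = -0.6295 kJ/K and ΔS_C = +Q_C/T_C = 360.4/315.37 = 1.143 kJ/K.
ΔS_univ = −Q_H/T_H + Q_C/T_C = 0.513 kJ/K (> 0, since η = 0.181 < η_Carnot = 0.549).

ΔS_univ ≈ 0.513 kJ/K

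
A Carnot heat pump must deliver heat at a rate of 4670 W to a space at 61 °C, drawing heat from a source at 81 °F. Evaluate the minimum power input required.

T_H = 61 °C → 61 + 273.15 = 334.15 K.
T_C = 81 °F → (81 − 32) × 5/9 = 27.22 °C = 300.37 K.
For a reversible heat pump, COP_HP = T_H/(T_H − T_C) = 334.15/33.78 = 9.8926.
W = Q_H/COP_HP = 4670/9.8926 = 472.1 W.

Ẇ_in ≈ 472.1 W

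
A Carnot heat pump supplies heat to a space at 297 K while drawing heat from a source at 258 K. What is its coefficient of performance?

COP_HP ≈ 7.62

For a reversible heat pump, COP_HP = T_H/(T_H − T_C) = 297.00/(297.00 − 258.00) = 7.62.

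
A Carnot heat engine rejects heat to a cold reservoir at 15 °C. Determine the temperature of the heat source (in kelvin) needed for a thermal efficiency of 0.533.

T_C = 15 °C → 15 + 273.15 = 288.15 K.
From η = 1 − T_C/T_H, solving for T_H gives T_H = T_C/(1 − η) = 288.15/(1 − 0.533) = 617 K.

T_H ≈ 617 K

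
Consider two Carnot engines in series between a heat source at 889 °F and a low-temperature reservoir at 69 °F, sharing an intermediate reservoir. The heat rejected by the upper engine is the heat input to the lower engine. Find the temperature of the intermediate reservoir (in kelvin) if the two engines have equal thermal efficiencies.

T_H = 889 °F → (889 − 32) × 5/9 = 476.11 °C = 749.26 K.
T_C = 69 °F → (69 − 32) × 5/9 = 20.56 °C = 293.71 K.
Equal efficiencies require 1 − T_m/T_H = 1 − T_C/T_m, i.e. T_m/T_H = T_C/T_m, so T_m = √(T_H·T_C) = √(749.26 × 293.71) = 469.1 K.

T_m ≈ 469.1 K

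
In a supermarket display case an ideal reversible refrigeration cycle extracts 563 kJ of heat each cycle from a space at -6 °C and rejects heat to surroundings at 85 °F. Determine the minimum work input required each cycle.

W_in ≈ 74.70 kJ

T_H = 85 °F → (85 − 32) × 5/9 = 29.44 °C = 302.59 K.
T_C = -6 °C → -6 + 273.15 = 267.15 K.
COP_R = T_C/(T_H − T_C) = 267.15/35.44 = 7.5371.
W = Q_C/COP_R = 563/7.5371 = 74.70 kJ.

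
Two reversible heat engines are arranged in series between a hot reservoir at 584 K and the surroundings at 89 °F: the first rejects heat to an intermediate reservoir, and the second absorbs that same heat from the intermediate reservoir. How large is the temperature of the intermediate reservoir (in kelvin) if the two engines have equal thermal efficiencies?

T_m ≈ 421.9 K

T_C = 89 °F → (89 − 32) × 5/9 = 31.67 °C = 304.82 K.
Equal efficiencies require 1 − T_m/T_H = 1 − T_C/T_m, i.e. T_m/T_H = T_C/T_m, so T_m = √(T_H·T_C) = √(584.00 × 304.82) = 421.9 K.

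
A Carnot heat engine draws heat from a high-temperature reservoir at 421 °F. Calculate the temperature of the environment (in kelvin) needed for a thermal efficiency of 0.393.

T_H = 421 °F → (421 − 32) × 5/9 = 216.11 °C = 489.26 K.
From η = 1 − T_C/T_H, T_C = T_H·(1 − η) = 489.26 × (1 − 0.393) = 297 K.

T_C ≈ 297 K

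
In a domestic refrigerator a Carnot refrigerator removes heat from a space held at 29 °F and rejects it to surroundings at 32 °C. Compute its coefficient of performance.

COP_R ≈ 8.064

T_H = 32 °C → 32 + 273.15 = 305.15 K.
T_C = 29 °F → (29 − 32) × 5/9 = -1.67 °C = 271.48 K.
COP_R = T_C/(T_H − T_C) = 271.48/(305.15 − 271.48) = 8.064.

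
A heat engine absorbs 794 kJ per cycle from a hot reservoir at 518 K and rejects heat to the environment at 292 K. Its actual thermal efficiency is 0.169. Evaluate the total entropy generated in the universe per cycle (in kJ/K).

ΔS_univ ≈ 0.727 kJ/K

W = η·Q_H = 0.169 × 794 = 134.2 kJ, so Q_C = Q_H − W = 659.8 kJ.
Entropy balance on the reservoirs: −Q_H/T_H = -1.533 kJ/K, +Q_C/T_C = 2.260 kJ/K.
ΔS_univ = −Q_H/T_H + Q_C/T_C = 0.727 kJ/K (> 0, since η = 0.169 < η_Carnot = 0.436).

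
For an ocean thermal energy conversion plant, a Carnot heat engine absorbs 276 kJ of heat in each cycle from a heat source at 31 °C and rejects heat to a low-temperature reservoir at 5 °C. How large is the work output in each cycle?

W ≈ 23.6 kJ

T_H = 31 °C → 31 + 273.15 = 304.15 K.
T_C = 5 °C → 5 + 273.15 = 278.15 K.
η_rev = 1 − T_C/T_H = 1 − 278.15/304.15 = 0.0855.
W = η·Q_H = 0.0855 × 276 = 23.6 kJ.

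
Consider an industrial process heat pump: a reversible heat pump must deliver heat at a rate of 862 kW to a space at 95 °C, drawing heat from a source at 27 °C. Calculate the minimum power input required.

T_H = 95 °C → 95 + 273.15 = 368.15 K.
T_C = 27 °C → 27 + 273.15 = 300.15 K.
The Carnot heat-pump COP is COP_HP = T_H/(T_H − T_C) = 368.15/68.00 = 5.4140.
W = Q_H/COP_HP = 862/5.4140 = 159 kW.

Ẇ_in ≈ 159 kW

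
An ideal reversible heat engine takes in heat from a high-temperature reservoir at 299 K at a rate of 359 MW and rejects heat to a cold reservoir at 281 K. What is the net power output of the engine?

For a reversible engine, η = 1 − T_C/T_H = 1 − 281.00/299.00 = 0.0602.
W = η·Q_H = 0.0602 × 359 = 21.6 MW.

Ẇ ≈ 21.6 MW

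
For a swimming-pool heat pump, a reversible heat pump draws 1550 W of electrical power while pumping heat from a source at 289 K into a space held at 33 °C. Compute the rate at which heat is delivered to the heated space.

Q̇_H ≈ 27700 W

T_H = 33 °C → 33 + 273.15 = 306.15 K.
For a reversible heat pump, COP_HP = T_H/(T_H − T_C) = 306.15/17.15 = 17.8513.
Q_H = COP_HP · W = 17.8513 × 1550 = 27700 W.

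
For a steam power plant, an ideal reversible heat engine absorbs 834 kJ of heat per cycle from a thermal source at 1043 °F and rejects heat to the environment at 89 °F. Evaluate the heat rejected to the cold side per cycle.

T_H = 1043 °F → (1043 − 32) × 5/9 = 561.67 °C = 834.82 K.
T_C = 89 °F → (89 − 32) × 5/9 = 31.67 °C = 304.82 K.
For a reversible engine, η = 1 − T_C/T_H = 1 − 304.82/834.82 = 0.6349.
For a reversible cycle Q_C/Q_H = T_C/T_H, so Q_C = 834 × 304.82/834.82 = 305 kJ.

Q_C ≈ 305 kJ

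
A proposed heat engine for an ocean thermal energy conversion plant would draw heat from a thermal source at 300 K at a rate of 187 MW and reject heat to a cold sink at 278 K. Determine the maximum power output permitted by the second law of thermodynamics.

The second-law ceiling is the Carnot efficiency, η_max = 1 − T_C/T_H = 1 − 278.00/300.00 = 0.0733.
W_max = η_max · Q_H = 0.0733 × 187 = 13.7 MW.

Ẇ_max ≈ 13.7 MW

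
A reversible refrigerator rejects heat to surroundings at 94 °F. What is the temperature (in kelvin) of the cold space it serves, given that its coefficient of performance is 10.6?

T_H = 94 °F → (94 − 32) × 5/9 = 34.44 °C = 307.59 K.
COP_R = T_C/(T_H − T_C) ⇒ T_C = T_H·COP_R/(1 + COP_R) = 307.59 × 10.6/(1 + 10.6) = 281 K.

T_C ≈ 281 K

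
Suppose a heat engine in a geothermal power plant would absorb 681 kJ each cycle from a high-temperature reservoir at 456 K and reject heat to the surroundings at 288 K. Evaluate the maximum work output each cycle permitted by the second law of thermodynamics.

No engine can exceed the Carnot limit: η_max = 1 − T_C/T_H = 1 − 288.00/456.00 = 0.3684.
W_max = η_max · Q_H = 0.3684 × 681 = 250.9 kJ.

W_max ≈ 250.9 kJ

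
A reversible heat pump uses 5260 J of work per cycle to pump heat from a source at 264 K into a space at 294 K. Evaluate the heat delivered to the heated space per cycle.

Reversible heating COP: COP_HP = T_H/(T_H − T_C) = 294.00/30.00 = 9.8000.
Q_H = COP_HP · W = 9.8000 × 5260 = 51550 J.

Q_H ≈ 51550 J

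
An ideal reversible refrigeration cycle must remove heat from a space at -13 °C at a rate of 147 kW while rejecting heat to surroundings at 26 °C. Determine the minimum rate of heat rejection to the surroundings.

T_H = 26 °C → 26 + 273.15 = 299.15 K.
T_C = -13 °C → -13 + 273.15 = 260.15 K.
For a reversible cycle Q_H/Q_C = T_H/T_C, so Q_H = Q_C·T_H/T_C = 147 × 299.15/260.15 = 169.0 kW.

Q̇_H ≈ 169.0 kW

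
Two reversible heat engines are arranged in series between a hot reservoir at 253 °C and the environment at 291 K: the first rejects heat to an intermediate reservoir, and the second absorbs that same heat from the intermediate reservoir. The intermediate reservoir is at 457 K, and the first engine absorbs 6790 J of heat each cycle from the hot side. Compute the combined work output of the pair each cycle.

T_H = 253 °C → 253 + 273.15 = 526.15 K.
Two reversible stages in series are equivalent to a single Carnot engine between T_H and T_C, so η_total = 1 − T_C/T_H = 1 − 291.00/526.15 = 0.4469.
W_total = η_total · Q_H = 0.4469 × 6790 = 3030 J.

W_total ≈ 3030 J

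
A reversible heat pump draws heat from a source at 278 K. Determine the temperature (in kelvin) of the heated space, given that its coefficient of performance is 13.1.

T_H ≈ 301.0 K

COP_HP = T_H/(T_H − T_C) ⇒ T_H = T_C·COP_HP/(COP_HP − 1) = 278.00 × 13.1/(13.1 − 1) = 301.0 K.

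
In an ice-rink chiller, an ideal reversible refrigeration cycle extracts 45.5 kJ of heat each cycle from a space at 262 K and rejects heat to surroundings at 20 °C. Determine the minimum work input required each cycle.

W_in ≈ 5.41 kJ

T_H = 20 °C → 20 + 273.15 = 293.15 K.
COP_R = T_C/(T_H − T_C) = 262.00/31.15 = 8.4109.
W = Q_C/COP_R = 45.5/8.4109 = 5.41 kJ.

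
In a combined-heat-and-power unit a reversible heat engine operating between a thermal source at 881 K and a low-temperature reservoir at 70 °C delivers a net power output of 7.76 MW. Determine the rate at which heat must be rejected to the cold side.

T_C = 70 °C → 70 + 273.15 = 343.15 K.
The Carnot efficiency is η = 1 − T_C/T_H = 1 − 343.15/881.00 = 0.6105.
Since Q_C/Q_H = T_C/T_H and Q_H = W/η, Q_C = W·T_C/(T_H − T_C) = 7.76 × 343.15/537.85 = 4.951 MW.

Q̇_C ≈ 4.951 MW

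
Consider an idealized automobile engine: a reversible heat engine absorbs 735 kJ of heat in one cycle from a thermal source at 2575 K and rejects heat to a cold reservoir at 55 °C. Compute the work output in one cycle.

W ≈ 641 kJ

T_C = 55 °C → 55 + 273.15 = 328.15 K.
The Carnot efficiency is η = 1 − T_C/T_H = 1 − 328.15/2575.00 = 0.8726.
W = η·Q_H = 0.8726 × 735 = 641 kJ.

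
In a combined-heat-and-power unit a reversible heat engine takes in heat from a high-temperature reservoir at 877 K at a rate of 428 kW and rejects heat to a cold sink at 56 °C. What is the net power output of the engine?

T_C = 56 °C → 56 + 273.15 = 329.15 K.
Carnot efficiency: η = 1 − T_C/T_H = 1 − 329.15/877.00 = 0.6247.
W = η·Q_H = 0.6247 × 428 = 267.4 kW.

Ẇ ≈ 267.4 kW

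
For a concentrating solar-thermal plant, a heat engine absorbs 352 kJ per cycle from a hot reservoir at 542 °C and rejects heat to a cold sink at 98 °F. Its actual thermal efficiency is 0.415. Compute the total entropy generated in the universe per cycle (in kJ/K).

T_H = 542 °C → 542 + 273.15 = 815.15 K.
T_C = 98 °F → (98 − 32) × 5/9 = 36.67 °C = 309.82 K.
W = η·Q_H = 0.415 × 352 = 146.1 kJ, so Q_C = Q_H − W = 205.9 kJ.
Entropy balance on the reservoirs: −Q_H/T_H = -0.4318 kJ/K, +Q_C/T_C = 0.6647 kJ/K.
ΔS_univ = −Q_H/T_H + Q_C/T_C = 0.233 kJ/K (> 0, since η = 0.415 < η_Carnot = 0.620).

ΔS_univ ≈ 0.233 kJ/K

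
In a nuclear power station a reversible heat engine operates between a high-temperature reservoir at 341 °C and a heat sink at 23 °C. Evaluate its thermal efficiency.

T_H = 341 °C → 341 + 273.15 = 614.15 K.
T_C = 23 °C → 23 + 273.15 = 296.15 K.
Since the cycle is reversible, η = 1 − T_C/T_H = 1 − 296.15/614.15 = 0.5178.

η ≈ 0.5178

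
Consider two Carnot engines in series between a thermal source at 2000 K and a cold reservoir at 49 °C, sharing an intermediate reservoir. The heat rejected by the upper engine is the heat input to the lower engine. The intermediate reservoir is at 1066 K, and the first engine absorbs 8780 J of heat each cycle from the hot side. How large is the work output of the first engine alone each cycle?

T_C = 49 °C → 49 + 273.15 = 322.15 K.
First-stage efficiency η₁ = 1 − T_m/T_H = 1 − 1066.00/2000.00 = 0.4670.
W₁ = η₁·Q_H = 0.4670 × 8780 = 4100 J.

W₁ ≈ 4100 J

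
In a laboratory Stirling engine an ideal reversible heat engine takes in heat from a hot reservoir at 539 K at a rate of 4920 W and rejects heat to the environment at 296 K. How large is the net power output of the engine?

Carnot efficiency: η = 1 − T_C/T_H = 1 − 296.00/539.00 = 0.4508.
W = η·Q_H = 0.4508 × 4920 = 2220 W.

Ẇ ≈ 2220 W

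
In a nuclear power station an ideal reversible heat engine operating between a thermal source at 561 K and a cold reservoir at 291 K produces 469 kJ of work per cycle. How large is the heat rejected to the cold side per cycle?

Since the cycle is reversible, η = 1 − T_C/T_H = 1 − 291.00/561.00 = 0.4813.
Since Q_C/Q_H = T_C/T_H and Q_H = W/η, Q_C = W·T_C/(T_H − T_C) = 469 × 291.00/270.00 = 505 kJ.

Q_C ≈ 505 kJ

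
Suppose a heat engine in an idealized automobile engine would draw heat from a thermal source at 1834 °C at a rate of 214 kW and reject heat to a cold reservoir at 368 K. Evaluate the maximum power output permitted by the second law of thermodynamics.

T_H = 1834 °C → 1834 + 273.15 = 2107.15 K.
The upper bound on efficiency is η_max = 1 − T_C/T_H = 1 − 368.00/2107.15 = 0.8254.
W_max = η_max · Q_H = 0.8254 × 214 = 177 kW.

Ẇ_max ≈ 177 kW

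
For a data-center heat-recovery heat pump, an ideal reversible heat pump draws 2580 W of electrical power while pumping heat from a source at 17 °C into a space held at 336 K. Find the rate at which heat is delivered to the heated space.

Q̇_H ≈ 18900 W

T_C = 17 °C → 17 + 273.15 = 290.15 K.
The Carnot heat-pump COP is COP_HP = T_H/(T_H − T_C) = 336.00/45.85 = 7.3282.
Q_H = COP_HP · W = 7.3282 × 2580 = 18900 W.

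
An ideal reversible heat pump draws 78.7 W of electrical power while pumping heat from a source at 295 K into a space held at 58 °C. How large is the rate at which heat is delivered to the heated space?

T_H = 58 °C → 58 + 273.15 = 331.15 K.
The Carnot heat-pump COP is COP_HP = T_H/(T_H − T_C) = 331.15/36.15 = 9.1604.
Q_H = COP_HP · W = 9.1604 × 78.7 = 721 W.

Q̇_H ≈ 721 W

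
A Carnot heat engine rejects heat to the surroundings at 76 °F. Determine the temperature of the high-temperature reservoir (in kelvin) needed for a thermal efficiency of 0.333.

T_C = 76 °F → (76 − 32) × 5/9 = 24.44 °C = 297.59 K.
From η = 1 − T_C/T_H, solving for T_H gives T_H = T_C/(1 − η) = 297.59/(1 − 0.333) = 446 K.

T_H ≈ 446 K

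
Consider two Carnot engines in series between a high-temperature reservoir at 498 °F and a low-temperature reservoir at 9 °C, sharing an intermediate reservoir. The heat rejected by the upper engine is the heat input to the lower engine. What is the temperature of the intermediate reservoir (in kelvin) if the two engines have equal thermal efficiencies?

T_H = 498 °F → (498 − 32) × 5/9 = 258.89 °C = 532.04 K.
T_C = 9 °C → 9 + 273.15 = 282.15 K.
Equal efficiencies require 1 − T_m/T_H = 1 − T_C/T_m, i.e. T_m/T_H = T_C/T_m, so T_m = √(T_H·T_C) = √(532.04 × 282.15) = 387 K.

T_m ≈ 387 K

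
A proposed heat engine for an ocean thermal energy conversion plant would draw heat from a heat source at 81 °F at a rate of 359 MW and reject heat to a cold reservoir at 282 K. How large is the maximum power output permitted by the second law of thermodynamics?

T_H = 81 °F → (81 − 32) × 5/9 = 27.22 °C = 300.37 K.
By the Carnot theorem, η_max = 1 − T_C/T_H = 1 − 282.00/300.37 = 0.0612.
W_max = η_max · Q_H = 0.0612 × 359 = 22.0 MW.

Ẇ_max ≈ 22.0 MW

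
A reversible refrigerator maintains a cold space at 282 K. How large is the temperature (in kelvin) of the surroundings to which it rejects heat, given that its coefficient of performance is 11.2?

T_H ≈ 307 K

COP_R = T_C/(T_H − T_C) ⇒ T_H = T_C·(1 + 1/COP_R) = 282.00 × (1 + 1/11.2) = 307 K.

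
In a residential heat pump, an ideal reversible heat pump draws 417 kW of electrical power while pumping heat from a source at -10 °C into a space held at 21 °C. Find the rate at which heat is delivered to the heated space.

T_H = 21 °C → 21 + 273.15 = 294.15 K.
T_C = -10 °C → -10 + 273.15 = 263.15 K.
COP_HP = T_H/(T_H − T_C) = 294.15/31.00 = 9.4887.
Q_H = COP_HP · W = 9.4887 × 417 = 3957 kW.

Q̇_H ≈ 3957 kW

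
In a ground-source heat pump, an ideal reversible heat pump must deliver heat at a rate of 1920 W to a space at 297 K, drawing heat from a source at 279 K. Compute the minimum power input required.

Ẇ_in ≈ 116.4 W

For a reversible heat pump, COP_HP = T_H/(T_H − T_C) = 297.00/18.00 = 16.5000.
W = Q_H/COP_HP = 1920/16.5000 = 116.4 W.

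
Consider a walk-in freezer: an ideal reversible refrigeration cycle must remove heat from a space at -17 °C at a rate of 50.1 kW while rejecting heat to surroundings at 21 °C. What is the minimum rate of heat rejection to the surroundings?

Q̇_H ≈ 57.53 kW

T_H = 21 °C → 21 + 273.15 = 294.15 K.
T_C = -17 °C → -17 + 273.15 = 256.15 K.
For a reversible cycle Q_H/Q_C = T_H/T_C, so Q_H = Q_C·T_H/T_C = 50.1 × 294.15/256.15 = 57.53 kW.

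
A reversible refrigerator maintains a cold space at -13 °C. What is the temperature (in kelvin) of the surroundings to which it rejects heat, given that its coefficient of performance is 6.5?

T_C = -13 °C → -13 + 273.15 = 260.15 K.
COP_R = T_C/(T_H − T_C) ⇒ T_H = T_C·(1 + 1/COP_R) = 260.15 × (1 + 1/6.5) = 300 K.

T_H ≈ 300 K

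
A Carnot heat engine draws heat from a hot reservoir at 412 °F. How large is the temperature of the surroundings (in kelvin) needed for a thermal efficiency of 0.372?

T_C ≈ 304.1 K

T_H = 412 °F → (412 − 32) × 5/9 = 211.11 °C = 484.26 K.
From η = 1 − T_C/T_H, T_C = T_H·(1 − η) = 484.26 × (1 − 0.372) = 304.1 K.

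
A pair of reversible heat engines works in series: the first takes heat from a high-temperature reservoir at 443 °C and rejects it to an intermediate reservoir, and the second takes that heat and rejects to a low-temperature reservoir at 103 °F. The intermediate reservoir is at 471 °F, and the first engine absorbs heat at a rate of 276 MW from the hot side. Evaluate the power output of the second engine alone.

T_H = 443 °C → 443 + 273.15 = 716.15 K.
T_C = 103 °F → (103 − 32) × 5/9 = 39.44 °C = 312.59 K.
T_m = 471 °F → (471 − 32) × 5/9 = 243.89 °C = 517.04 K.
Heat entering the second stage: Q_m = Q_H·(T_m/T_H) = 276 × 517.04/716.15 = 199.3 MW.
Second-stage efficiency η₂ = 1 − T_C/T_m = 1 − 312.59/517.04 = 0.3954, so W₂ = η₂·Q_m = 78.79 MW.

Ẇ₂ ≈ 78.79 MW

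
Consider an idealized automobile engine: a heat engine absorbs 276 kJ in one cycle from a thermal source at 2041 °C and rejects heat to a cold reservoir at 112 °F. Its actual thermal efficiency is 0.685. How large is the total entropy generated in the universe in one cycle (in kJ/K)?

T_H = 2041 °C → 2041 + 273.15 = 2314.15 K.
T_C = 112 °F → (112 − 32) × 5/9 = 44.44 °C = 317.59 K.
W = η·Q_H = 0.685 × 276 = 189.1 kJ, so Q_C = Q_H − W = 86.94 kJ.
Entropy balance on the reservoirs: −Q_H/T_H = -0.1193 kJ/K, +Q_C/T_C = 0.2737 kJ/K.
ΔS_univ = −Q_H/T_H + Q_C/T_C = 0.1545 kJ/K (> 0, since η = 0.685 < η_Carnot = 0.863).

ΔS_univ ≈ 0.1545 kJ/K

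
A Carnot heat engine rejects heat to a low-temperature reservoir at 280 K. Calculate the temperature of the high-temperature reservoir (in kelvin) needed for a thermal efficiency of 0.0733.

T_H ≈ 302 K

From η = 1 − T_C/T_H, solving for T_H gives T_H = T_C/(1 − η) = 280.00/(1 − 0.0733) = 302 K.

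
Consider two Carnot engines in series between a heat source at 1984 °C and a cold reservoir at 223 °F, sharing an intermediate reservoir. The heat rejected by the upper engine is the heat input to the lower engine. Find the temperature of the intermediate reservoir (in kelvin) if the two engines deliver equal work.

T_H = 1984 °C → 1984 + 273.15 = 2257.15 K.
T_C = 223 °F → (223 − 32) × 5/9 = 106.11 °C = 379.26 K.
For reversible stages Q_m = Q_H·(T_m/T_H). Setting W₁ = Q_H(1 − T_m/T_H) equal to W₂ = Q_m(1 − T_C/T_m) = Q_H·(T_m − T_C)/T_H gives T_H − T_m = T_m − T_C, so T_m = (T_H + T_C)/2 = (2257.15 + 379.26)/2 = 1320 K.

T_m ≈ 1320 K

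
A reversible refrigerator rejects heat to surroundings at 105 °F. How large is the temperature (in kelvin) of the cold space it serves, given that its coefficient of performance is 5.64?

T_H = 105 °F → (105 − 32) × 5/9 = 40.56 °C = 313.71 K.
COP_R = T_C/(T_H − T_C) ⇒ T_C = T_H·COP_R/(1 + COP_R) = 313.71 × 5.64/(1 + 5.64) = 266.5 K.

T_C ≈ 266.5 K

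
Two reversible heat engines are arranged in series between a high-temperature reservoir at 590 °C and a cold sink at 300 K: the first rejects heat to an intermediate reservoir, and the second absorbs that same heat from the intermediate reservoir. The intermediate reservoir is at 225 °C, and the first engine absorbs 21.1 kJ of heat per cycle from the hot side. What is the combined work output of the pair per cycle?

W_total ≈ 13.8 kJ

T_H = 590 °C → 590 + 273.15 = 863.15 K.
Two reversible stages in series are equivalent to a single Carnot engine between T_H and T_C, so η_total = 1 − T_C/T_H = 1 − 300.00/863.15 = 0.6524.
W_total = η_total · Q_H = 0.6524 × 21.1 = 13.8 kJ.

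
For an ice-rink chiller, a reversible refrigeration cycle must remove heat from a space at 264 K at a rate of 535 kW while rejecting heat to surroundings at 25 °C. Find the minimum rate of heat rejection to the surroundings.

Q̇_H ≈ 604 kW

T_H = 25 °C → 25 + 273.15 = 298.15 K.
For a reversible cycle Q_H/Q_C = T_H/T_C, so Q_H = Q_C·T_H/T_C = 535 × 298.15/264.00 = 604 kW.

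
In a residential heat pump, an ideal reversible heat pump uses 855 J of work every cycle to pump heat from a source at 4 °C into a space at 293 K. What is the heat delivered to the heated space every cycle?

Q_H ≈ 15800 J

T_C = 4 °C → 4 + 273.15 = 277.15 K.
The Carnot heat-pump COP is COP_HP = T_H/(T_H − T_C) = 293.00/15.85 = 18.4858.
Q_H = COP_HP · W = 18.4858 × 855 = 15800 J.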